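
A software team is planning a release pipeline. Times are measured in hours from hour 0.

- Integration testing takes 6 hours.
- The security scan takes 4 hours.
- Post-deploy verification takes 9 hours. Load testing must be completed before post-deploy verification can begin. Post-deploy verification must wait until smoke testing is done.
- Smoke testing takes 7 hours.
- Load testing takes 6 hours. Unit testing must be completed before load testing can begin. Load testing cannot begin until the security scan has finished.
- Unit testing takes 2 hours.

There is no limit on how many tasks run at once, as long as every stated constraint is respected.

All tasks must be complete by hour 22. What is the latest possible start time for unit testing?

To finish by hour 22, post-deploy verification (duration 9) must start no later than hour 13.
Load testing has to be done before post-deploy verification (must start by hour 13). That means finishing by hour 13, i.e. starting by 13 − 6 = hour 7.
Since load testing (must start by hour 7) depends on it, unit testing must finish by hour 7. Backing off its 2-hour duration gives a latest start of hour 5.

5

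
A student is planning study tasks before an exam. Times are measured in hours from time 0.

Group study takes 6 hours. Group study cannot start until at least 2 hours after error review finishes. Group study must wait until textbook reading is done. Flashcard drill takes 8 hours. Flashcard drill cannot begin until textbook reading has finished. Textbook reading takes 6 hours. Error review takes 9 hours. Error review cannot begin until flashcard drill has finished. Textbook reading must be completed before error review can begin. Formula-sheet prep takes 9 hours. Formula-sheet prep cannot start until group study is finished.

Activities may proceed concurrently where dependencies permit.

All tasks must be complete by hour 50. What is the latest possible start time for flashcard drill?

16

Formula-sheet prep has no dependents, so it just needs to finish by hour 50. Starting by 50 − 9 = hour 41 achieves that.
Group study feeds into formula-sheet prep (must start by hour 41); so group study must finish by hour 41 and therefore start by hour 35.
Since group study (must start by hour 35, minus 2-hour gap → hour 33) depends on it, error review must finish by hour 33. Backing off its 9-hour duration gives a latest start of hour 24.
Flashcard drill must finish before error review (must start by hour 24). With an 8-hour duration, flashcard drill must start by 24 − 8 = hour 16.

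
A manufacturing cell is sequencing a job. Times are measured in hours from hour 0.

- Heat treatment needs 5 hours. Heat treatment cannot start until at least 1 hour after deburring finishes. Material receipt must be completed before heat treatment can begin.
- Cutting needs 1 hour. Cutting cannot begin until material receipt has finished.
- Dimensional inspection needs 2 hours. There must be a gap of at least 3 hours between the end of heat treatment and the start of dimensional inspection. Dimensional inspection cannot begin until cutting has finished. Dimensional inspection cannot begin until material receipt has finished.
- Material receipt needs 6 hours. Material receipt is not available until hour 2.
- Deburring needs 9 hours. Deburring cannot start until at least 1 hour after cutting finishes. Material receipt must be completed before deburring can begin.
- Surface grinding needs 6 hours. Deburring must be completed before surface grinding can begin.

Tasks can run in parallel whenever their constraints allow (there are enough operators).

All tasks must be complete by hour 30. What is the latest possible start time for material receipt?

2

Nothing follows dimensional inspection; the deadline of hour 30 is its only limit. It must start by 30 − 2 = hour 28.
Since dimensional inspection (must start by hour 28, minus 3-hour gap → hour 25) depends on it, heat treatment must finish by hour 25. Backing off its 5-hour duration gives a latest start of hour 20.
Surface grinding must finish by hour 30; it takes 6 hours, so it must start by 30 − 6 = hour 24.
Deburring has several dependents: heat treatment (must start by hour 20, minus 1-hour gap → hour 19); surface grinding (must start by hour 24). The earliest of those limits is hour 19, so deburring must start by 19 − 9 = hour 10.
For cutting: deburring (must start by hour 10, minus 1-hour gap → hour 9); dimensional inspection (must start by hour 28). The most restrictive is hour 9; with a 1-hour duration, cutting must start by hour 8.
For material receipt: cutting (must start by hour 8); deburring (must start by hour 10); heat treatment (must start by hour 20); dimensional inspection (must start by hour 28). The most restrictive is hour 8; with a 6-hour duration, material receipt must start by hour 2.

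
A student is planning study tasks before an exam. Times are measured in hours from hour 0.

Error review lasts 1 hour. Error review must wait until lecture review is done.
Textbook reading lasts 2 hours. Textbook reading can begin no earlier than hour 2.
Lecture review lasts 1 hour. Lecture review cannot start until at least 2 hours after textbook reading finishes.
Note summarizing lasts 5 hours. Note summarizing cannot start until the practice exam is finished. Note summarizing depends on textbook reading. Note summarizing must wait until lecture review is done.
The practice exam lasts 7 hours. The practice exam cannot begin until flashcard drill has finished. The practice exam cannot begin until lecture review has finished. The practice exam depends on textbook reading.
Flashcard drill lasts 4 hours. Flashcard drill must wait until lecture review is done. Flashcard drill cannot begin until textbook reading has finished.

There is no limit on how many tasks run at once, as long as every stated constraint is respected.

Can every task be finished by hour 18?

Textbook reading waits on its own release at hour 2, so it starts at hour 2 and finishes at 2 + 2 = hour 4.
Lecture review waits on textbook reading (finishes hour 4, plus 2-hour gap → hour 6), so it starts at hour 6 and finishes at 6 + 1 = hour 7.
After lecture review (finishes hour 7), error review can start at hour 7 and finishes at hour 8.
For flashcard drill: lecture review (finishes hour 7); textbook reading (finishes hour 4). Taking the maximum gives a start of hour 7, and it finishes at 7 + 4 = hour 11.
The practice exam needs all of flashcard drill (finishes hour 11); lecture review (finishes hour 7); textbook reading (finishes hour 4). That puts its earliest start at hour 11; it finishes at 11 + 7 = hour 18.
Note summarizing cannot start until the practice exam (finishes hour 18); textbook reading (finishes hour 4); lecture review (finishes hour 7). The controlling bound is hour 18, so note summarizing finishes at 18 + 5 = hour 23.
The earliest everything can be done is hour 23, which is after the deadline of 18, so it is not possible.

No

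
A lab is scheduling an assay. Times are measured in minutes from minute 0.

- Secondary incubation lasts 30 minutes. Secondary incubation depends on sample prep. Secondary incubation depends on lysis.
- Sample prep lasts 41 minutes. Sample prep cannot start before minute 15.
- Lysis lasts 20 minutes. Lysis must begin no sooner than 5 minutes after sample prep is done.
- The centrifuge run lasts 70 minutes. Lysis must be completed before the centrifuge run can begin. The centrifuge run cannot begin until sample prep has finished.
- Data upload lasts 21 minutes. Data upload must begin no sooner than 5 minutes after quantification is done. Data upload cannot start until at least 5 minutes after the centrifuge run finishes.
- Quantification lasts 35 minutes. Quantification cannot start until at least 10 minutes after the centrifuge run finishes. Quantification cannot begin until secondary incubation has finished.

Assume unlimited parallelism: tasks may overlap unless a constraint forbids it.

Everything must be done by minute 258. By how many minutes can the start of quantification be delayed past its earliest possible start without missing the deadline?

Sample prep cannot begin until its own release at minute 15. It runs from minute 15 to 15 + 41 = minute 56.
Lysis cannot begin until sample prep (finishes minute 56, plus 5-minute gap → minute 61). It runs from minute 61 to 61 + 20 = minute 81.
Secondary incubation needs all of sample prep (finishes minute 56); lysis (finishes minute 81). That puts its earliest start at minute 81; it finishes at 81 + 30 = minute 111.
For the centrifuge run: lysis (finishes minute 81); sample prep (finishes minute 56). Taking the maximum gives a start of minute 81, and it finishes at 81 + 70 = minute 151.
Quantification needs all of the centrifuge run (finishes minute 151, plus 10-minute gap → minute 161); secondary incubation (finishes minute 111). That puts its earliest start at minute 161; it finishes at 161 + 35 = minute 196.

Working backward from the deadline:
To finish by minute 258, data upload (duration 21) must start no later than minute 237.
Since data upload (must start by minute 237, minus 5-minute gap → minute 232) depends on it, quantification must finish by minute 232. Backing off its 35-minute duration gives a latest start of minute 197.
So quantification can start as early as minute 161 and as late as minute 197, giving 197 − 161 = 36 minutes of slack.

36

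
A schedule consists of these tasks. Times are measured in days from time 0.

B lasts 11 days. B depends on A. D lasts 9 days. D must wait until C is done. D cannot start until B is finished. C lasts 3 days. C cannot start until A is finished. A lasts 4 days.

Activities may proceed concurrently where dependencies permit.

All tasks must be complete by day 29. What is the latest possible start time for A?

5

D must finish by day 29; it takes 9 days, so it must start by 29 − 9 = day 20.
B has to be done before D (must start by day 20). That means finishing by day 20, i.e. starting by 20 − 11 = day 9.
C has to be done before D (must start by day 20). That means finishing by day 20, i.e. starting by 20 − 3 = day 17.
For A: B (must start by day 9); C (must start by day 17). The most restrictive is day 9; with a 4-day duration, A must start by day 5.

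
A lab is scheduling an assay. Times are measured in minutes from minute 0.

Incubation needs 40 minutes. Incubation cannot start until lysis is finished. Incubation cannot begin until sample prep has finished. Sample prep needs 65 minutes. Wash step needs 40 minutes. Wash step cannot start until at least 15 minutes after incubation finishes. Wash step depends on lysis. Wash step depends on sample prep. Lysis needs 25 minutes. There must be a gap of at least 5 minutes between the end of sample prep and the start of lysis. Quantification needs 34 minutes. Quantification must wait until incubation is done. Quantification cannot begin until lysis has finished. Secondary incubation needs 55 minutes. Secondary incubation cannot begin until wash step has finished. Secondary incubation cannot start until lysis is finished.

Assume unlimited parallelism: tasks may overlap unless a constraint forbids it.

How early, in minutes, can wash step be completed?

Sample prep has no prerequisites, so it starts at minute 0 and finishes at minute 65.
Lysis cannot begin until sample prep (finishes minute 65, plus 5-minute gap → minute 70). It runs from minute 70 to 70 + 25 = minute 95.
Incubation needs all of lysis (finishes minute 95); sample prep (finishes minute 65). That puts its earliest start at minute 95; it finishes at 95 + 40 = minute 135.
For wash step: incubation (finishes minute 135, plus 15-minute gap → minute 150); lysis (finishes minute 95); sample prep (finishes minute 65). Taking the maximum gives a start of minute 150, and it finishes at 150 + 40 = minute 190.

190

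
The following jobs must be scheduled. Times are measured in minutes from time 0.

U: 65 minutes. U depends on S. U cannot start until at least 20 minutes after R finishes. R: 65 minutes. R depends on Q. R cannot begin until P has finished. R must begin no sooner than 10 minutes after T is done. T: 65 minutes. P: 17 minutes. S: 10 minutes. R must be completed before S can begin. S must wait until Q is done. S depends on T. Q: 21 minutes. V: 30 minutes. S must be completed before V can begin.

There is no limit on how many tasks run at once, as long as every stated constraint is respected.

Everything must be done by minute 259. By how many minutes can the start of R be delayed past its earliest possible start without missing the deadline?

34

T has no prerequisites, so it starts at minute 0 and finishes at minute 65.
Q can start immediately at minute 0; it finishes at minute 21.
P can start immediately at minute 0; it finishes at minute 17.
R has to wait for Q (finishes minute 21); P (finishes minute 17); T (finishes minute 65, plus 10-minute gap → minute 75). The latest of these is minute 75, so R runs minute 75 to 75 + 65 = minute 140.

Working backward from the deadline:
U has no dependents, so it just needs to finish by minute 259. Starting by 259 − 65 = minute 194 achieves that.
Nothing follows V; the deadline of minute 259 is its only limit. It must start by 259 − 30 = minute 229.
S feeds U (must start by minute 194); V (must start by minute 229). Taking the minimum, S must finish by minute 194 and start by 194 − 10 = minute 184.
R must finish in time for S (must start by minute 184); U (must start by minute 194, minus 20-minute gap → minute 174). The tightest is minute 174, so R must start by 174 − 65 = minute 109.
So R can start as early as minute 75 and as late as minute 109, giving 109 − 75 = 34 minutes of slack.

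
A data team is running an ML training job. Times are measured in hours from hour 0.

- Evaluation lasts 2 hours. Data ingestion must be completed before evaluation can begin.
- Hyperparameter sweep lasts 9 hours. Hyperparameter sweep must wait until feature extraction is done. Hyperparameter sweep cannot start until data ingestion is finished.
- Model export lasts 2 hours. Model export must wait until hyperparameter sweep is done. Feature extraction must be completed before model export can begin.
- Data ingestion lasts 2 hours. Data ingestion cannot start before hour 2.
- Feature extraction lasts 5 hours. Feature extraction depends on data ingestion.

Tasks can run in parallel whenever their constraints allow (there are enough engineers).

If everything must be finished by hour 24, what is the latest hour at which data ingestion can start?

6

Model export has no dependents, so it just needs to finish by hour 24. Starting by 24 − 2 = hour 22 achieves that.
Hyperparameter sweep must finish before model export (must start by hour 22). With a 9-hour duration, hyperparameter sweep must start by 22 − 9 = hour 13.
For feature extraction: hyperparameter sweep (must start by hour 13); model export (must start by hour 22). The most restrictive is hour 13; with a 5-hour duration, feature extraction must start by hour 8.
Evaluation has no dependents, so it just needs to finish by hour 24. Starting by 24 − 2 = hour 22 achieves that.
For data ingestion: feature extraction (must start by hour 8); hyperparameter sweep (must start by hour 13); evaluation (must start by hour 22). The most restrictive is hour 8; with a 2-hour duration, data ingestion must start by hour 6.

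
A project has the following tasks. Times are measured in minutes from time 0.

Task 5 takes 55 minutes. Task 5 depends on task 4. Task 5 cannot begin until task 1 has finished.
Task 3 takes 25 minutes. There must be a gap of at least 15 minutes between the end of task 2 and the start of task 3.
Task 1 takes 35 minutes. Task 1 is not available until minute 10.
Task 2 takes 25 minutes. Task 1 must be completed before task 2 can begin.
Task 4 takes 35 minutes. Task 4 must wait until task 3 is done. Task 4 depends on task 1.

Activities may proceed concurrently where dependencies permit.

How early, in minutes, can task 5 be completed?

200

After its own release at minute 10, task 1 can start at minute 10 and finishes at minute 45.
Task 2 waits on task 1 (finishes minute 45), so it starts at minute 45 and finishes at 45 + 25 = minute 70.
After task 2 (finishes minute 70, plus 15-minute gap → minute 85), task 3 can start at minute 85 and finishes at minute 110.
Task 4 needs all of task 3 (finishes minute 110); task 1 (finishes minute 45). That puts its earliest start at minute 110; it finishes at 110 + 35 = minute 145.
Task 5 cannot start until task 4 (finishes minute 145); task 1 (finishes minute 45). The controlling bound is minute 145, so task 5 finishes at 145 + 55 = minute 200.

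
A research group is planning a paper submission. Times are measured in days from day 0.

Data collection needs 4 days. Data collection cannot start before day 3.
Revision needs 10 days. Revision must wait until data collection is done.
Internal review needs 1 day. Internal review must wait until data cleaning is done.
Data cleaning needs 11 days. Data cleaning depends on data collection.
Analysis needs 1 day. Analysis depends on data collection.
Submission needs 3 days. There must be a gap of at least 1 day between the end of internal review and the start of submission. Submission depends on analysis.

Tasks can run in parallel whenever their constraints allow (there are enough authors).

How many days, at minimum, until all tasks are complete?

After its own release at day 3, data collection can start at day 3 and finishes at day 7.
Revision cannot begin until data collection (finishes day 7). It runs from day 7 to 7 + 10 = day 17.
Analysis cannot begin until data collection (finishes day 7). It runs from day 7 to 7 + 1 = day 8.
Data cleaning cannot begin until data collection (finishes day 7). It runs from day 7 to 7 + 11 = day 18.
Internal review waits on data cleaning (finishes day 18), so it starts at day 18 and finishes at 18 + 1 = day 19.
For submission: internal review (finishes day 19, plus 1-day gap → day 20); analysis (finishes day 8). Taking the maximum gives a start of day 20, and it finishes at 20 + 3 = day 23.
All tasks are finished once the last one completes. Finish times: Data collection at 7, Data cleaning at 18, Analysis at 8, Internal review at 19, Revision at 17, Submission at 23. The latest is day 23.

23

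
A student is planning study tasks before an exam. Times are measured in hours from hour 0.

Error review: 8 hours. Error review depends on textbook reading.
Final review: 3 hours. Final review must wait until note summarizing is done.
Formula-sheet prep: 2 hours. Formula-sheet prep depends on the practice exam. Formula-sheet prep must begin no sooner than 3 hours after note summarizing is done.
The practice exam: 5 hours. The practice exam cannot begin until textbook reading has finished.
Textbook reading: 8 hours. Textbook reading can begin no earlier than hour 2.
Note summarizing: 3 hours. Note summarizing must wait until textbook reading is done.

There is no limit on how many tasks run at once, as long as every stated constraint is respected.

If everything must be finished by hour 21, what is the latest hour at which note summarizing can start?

13

Formula-sheet prep must finish by hour 21; it takes 2 hours, so it must start by 21 − 2 = hour 19.
Final review must finish by hour 21; it takes 3 hours, so it must start by 21 − 3 = hour 18.
Note summarizing has several dependents: formula-sheet prep (must start by hour 19, minus 3-hour gap → hour 16); final review (must start by hour 18). The earliest of those limits is hour 16, so note summarizing must start by 16 − 3 = hour 13.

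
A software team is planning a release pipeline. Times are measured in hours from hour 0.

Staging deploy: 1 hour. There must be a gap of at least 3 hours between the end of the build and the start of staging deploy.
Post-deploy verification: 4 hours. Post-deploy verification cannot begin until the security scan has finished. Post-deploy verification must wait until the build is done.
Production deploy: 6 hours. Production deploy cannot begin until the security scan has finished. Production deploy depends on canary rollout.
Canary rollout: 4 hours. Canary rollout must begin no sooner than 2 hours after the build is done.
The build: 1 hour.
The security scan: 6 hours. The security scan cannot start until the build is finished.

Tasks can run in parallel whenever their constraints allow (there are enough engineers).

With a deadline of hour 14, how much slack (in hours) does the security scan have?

Nothing blocks the build, so it runs from hour 0 to hour 1.
The security scan waits on the build (finishes hour 1), so it starts at hour 1 and finishes at 1 + 6 = hour 7.

Working backward from the deadline:
Nothing follows production deploy; the deadline of hour 14 is its only limit. It must start by 14 − 6 = hour 8.
Nothing follows post-deploy verification; the deadline of hour 14 is its only limit. It must start by 14 − 4 = hour 10.
The security scan has several dependents: production deploy (must start by hour 8); post-deploy verification (must start by hour 10). The earliest of those limits is hour 8, so the security scan must start by 8 − 6 = hour 2.
So the security scan can start as early as hour 1 and as late as hour 2, giving 2 − 1 = 1 hour of slack.

1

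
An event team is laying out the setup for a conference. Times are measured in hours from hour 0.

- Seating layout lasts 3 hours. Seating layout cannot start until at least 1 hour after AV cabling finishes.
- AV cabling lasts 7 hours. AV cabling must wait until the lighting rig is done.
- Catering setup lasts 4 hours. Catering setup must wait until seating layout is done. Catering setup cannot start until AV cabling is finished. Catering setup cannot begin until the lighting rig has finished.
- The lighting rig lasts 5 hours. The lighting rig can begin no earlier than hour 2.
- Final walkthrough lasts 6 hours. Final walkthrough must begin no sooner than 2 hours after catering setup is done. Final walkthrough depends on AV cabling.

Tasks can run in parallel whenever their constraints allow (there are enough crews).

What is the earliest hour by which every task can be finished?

The lighting rig cannot begin until its own release at hour 2. It runs from hour 2 to 2 + 5 = hour 7.
AV cabling waits on the lighting rig (finishes hour 7), so it starts at hour 7 and finishes at 7 + 7 = hour 14.
Seating layout waits on AV cabling (finishes hour 14, plus 1-hour gap → hour 15), so it starts at hour 15 and finishes at 15 + 3 = hour 18.
Catering setup has to wait for seating layout (finishes hour 18); AV cabling (finishes hour 14); the lighting rig (finishes hour 7). The latest of these is hour 18, so catering setup runs hour 18 to 18 + 4 = hour 22.
Final walkthrough needs all of catering setup (finishes hour 22, plus 2-hour gap → hour 24); AV cabling (finishes hour 14). That puts its earliest start at hour 24; it finishes at 24 + 6 = hour 30.
All tasks are finished once the last one completes. Finish times: The lighting rig at 7, AV cabling at 14, Seating layout at 18, Catering setup at 22, Final walkthrough at 30. The latest is hour 30.

30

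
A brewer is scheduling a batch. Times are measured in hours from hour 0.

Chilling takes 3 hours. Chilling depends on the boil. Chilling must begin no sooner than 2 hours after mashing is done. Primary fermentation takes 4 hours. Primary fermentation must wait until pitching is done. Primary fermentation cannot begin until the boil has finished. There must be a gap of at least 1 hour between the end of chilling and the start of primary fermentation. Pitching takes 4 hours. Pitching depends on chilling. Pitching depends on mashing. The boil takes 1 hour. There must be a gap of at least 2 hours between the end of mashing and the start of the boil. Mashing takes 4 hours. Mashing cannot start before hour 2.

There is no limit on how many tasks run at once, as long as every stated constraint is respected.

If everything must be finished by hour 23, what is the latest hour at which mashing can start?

5

To finish by hour 23, primary fermentation (duration 4) must start no later than hour 19.
Pitching feeds into primary fermentation (must start by hour 19); so pitching must finish by hour 19 and therefore start by hour 15.
Chilling has several dependents: pitching (must start by hour 15); primary fermentation (must start by hour 19, minus 1-hour gap → hour 18). The earliest of those limits is hour 15, so chilling must start by 15 − 3 = hour 12.
For the boil: chilling (must start by hour 12); primary fermentation (must start by hour 19). The most restrictive is hour 12; with a 1-hour duration, the boil must start by hour 11.
For mashing: the boil (must start by hour 11, minus 2-hour gap → hour 9); chilling (must start by hour 12, minus 2-hour gap → hour 10); pitching (must start by hour 15). The most restrictive is hour 9; with a 4-hour duration, mashing must start by hour 5.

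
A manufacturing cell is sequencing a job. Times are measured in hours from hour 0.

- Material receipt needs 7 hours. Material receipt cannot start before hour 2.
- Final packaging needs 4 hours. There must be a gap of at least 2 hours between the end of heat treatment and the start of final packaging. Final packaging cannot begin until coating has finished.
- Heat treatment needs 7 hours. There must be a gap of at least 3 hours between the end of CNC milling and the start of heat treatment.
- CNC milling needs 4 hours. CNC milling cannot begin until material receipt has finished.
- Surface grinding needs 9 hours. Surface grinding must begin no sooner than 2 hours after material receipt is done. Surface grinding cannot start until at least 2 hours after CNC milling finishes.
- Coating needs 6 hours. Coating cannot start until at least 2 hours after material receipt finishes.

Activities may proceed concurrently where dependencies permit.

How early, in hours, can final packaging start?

25

After its own release at hour 2, material receipt can start at hour 2 and finishes at hour 9.
Coating waits on material receipt (finishes hour 9, plus 2-hour gap → hour 11), so it starts at hour 11 and finishes at 11 + 6 = hour 17.
CNC milling waits on material receipt (finishes hour 9), so it starts at hour 9 and finishes at 9 + 4 = hour 13.
After CNC milling (finishes hour 13, plus 3-hour gap → hour 16), heat treatment can start at hour 16 and finishes at hour 23.
Final packaging waits on heat treatment (finishes hour 23, plus 2-hour gap → hour 25); coating (finishes hour 17). The latest of these is hour 25, which is the earliest final packaging can start.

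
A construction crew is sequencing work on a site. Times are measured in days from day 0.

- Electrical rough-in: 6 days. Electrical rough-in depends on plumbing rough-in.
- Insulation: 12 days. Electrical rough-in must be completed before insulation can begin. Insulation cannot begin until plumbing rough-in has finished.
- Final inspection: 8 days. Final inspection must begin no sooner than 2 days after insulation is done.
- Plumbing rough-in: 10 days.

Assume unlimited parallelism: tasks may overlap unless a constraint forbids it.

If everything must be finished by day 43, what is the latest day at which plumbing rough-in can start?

To finish by day 43, final inspection (duration 8) must start no later than day 35.
Since final inspection (must start by day 35, minus 2-day gap → day 33) depends on it, insulation must finish by day 33. Backing off its 12-day duration gives a latest start of day 21.
Electrical rough-in feeds into insulation (must start by day 21); so electrical rough-in must finish by day 21 and therefore start by day 15.
Plumbing rough-in feeds electrical rough-in (must start by day 15); insulation (must start by day 21). Taking the minimum, plumbing rough-in must finish by day 15 and start by 15 − 10 = day 5.

5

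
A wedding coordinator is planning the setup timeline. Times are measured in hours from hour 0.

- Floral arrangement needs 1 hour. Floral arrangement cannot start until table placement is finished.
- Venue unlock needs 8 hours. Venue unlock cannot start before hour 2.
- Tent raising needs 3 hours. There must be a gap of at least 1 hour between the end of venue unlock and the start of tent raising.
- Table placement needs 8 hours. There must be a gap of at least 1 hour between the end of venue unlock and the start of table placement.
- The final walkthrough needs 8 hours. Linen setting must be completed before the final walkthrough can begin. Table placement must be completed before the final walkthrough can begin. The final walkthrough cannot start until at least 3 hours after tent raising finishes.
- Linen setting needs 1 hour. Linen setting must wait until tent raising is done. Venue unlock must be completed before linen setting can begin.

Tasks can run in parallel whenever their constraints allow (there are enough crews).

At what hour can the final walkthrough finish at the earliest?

After its own release at hour 2, venue unlock can start at hour 2 and finishes at hour 10.
Table placement waits on venue unlock (finishes hour 10, plus 1-hour gap → hour 11), so it starts at hour 11 and finishes at 11 + 8 = hour 19.
Tent raising cannot begin until venue unlock (finishes hour 10, plus 1-hour gap → hour 11). It runs from hour 11 to 11 + 3 = hour 14.
Linen setting needs all of tent raising (finishes hour 14); venue unlock (finishes hour 10). That puts its earliest start at hour 14; it finishes at 14 + 1 = hour 15.
For the final walkthrough: linen setting (finishes hour 15); table placement (finishes hour 19); tent raising (finishes hour 14, plus 3-hour gap → hour 17). Taking the maximum gives a start of hour 19, and it finishes at 19 + 8 = hour 27.

27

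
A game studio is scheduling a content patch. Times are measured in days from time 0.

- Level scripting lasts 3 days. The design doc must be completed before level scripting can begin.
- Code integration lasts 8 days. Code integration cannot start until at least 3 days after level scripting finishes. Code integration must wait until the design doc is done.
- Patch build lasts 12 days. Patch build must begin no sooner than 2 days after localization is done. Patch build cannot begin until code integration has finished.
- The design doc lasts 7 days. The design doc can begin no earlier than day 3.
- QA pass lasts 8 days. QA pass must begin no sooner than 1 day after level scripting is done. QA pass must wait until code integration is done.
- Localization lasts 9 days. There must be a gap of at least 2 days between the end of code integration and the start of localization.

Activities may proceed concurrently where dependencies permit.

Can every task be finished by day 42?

No

The design doc waits on its own release at day 3, so it starts at day 3 and finishes at 3 + 7 = day 10.
Level scripting waits on the design doc (finishes day 10), so it starts at day 10 and finishes at 10 + 3 = day 13.
Code integration cannot start until level scripting (finishes day 13, plus 3-day gap → day 16); the design doc (finishes day 10). The controlling bound is day 16, so code integration finishes at 16 + 8 = day 24.
For QA pass: level scripting (finishes day 13, plus 1-day gap → day 14); code integration (finishes day 24). Taking the maximum gives a start of day 24, and it finishes at 24 + 8 = day 32.
After code integration (finishes day 24, plus 2-day gap → day 26), localization can start at day 26 and finishes at day 35.
For patch build: localization (finishes day 35, plus 2-day gap → day 37); code integration (finishes day 24). Taking the maximum gives a start of day 37, and it finishes at 37 + 12 = day 49.
The earliest everything can be done is day 49, which is after the deadline of 42, so it is not possible.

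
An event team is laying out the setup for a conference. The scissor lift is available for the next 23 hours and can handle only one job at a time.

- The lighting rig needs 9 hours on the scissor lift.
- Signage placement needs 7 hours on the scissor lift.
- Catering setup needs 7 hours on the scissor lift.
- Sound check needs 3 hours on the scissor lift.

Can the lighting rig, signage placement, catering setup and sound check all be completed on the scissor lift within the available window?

Running back to back, the jobs need 9 + 7 + 7 + 3 = 26 hours on the scissor lift.
Since 26 > 23, they cannot all fit.

No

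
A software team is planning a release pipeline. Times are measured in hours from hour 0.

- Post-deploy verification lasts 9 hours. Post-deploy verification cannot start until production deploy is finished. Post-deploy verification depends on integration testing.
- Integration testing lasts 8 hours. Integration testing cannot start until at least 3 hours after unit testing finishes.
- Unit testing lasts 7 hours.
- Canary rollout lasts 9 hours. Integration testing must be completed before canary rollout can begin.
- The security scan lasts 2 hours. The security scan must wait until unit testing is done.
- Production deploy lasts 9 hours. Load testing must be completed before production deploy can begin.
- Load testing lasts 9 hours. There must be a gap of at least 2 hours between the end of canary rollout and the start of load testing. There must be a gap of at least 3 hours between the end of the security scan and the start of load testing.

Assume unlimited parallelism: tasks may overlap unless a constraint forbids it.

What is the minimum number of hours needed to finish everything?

Nothing blocks unit testing, so it runs from hour 0 to hour 7.
The security scan waits on unit testing (finishes hour 7), so it starts at hour 7 and finishes at 7 + 2 = hour 9.
After unit testing (finishes hour 7, plus 3-hour gap → hour 10), integration testing can start at hour 10 and finishes at hour 18.
Canary rollout cannot begin until integration testing (finishes hour 18). It runs from hour 18 to 18 + 9 = hour 27.
Load testing has to wait for canary rollout (finishes hour 27, plus 2-hour gap → hour 29); the security scan (finishes hour 9, plus 3-hour gap → hour 12). The latest of these is hour 29, so load testing runs hour 29 to 29 + 9 = hour 38.
Production deploy cannot begin until load testing (finishes hour 38). It runs from hour 38 to 38 + 9 = hour 47.
Post-deploy verification has to wait for production deploy (finishes hour 47); integration testing (finishes hour 18). The latest of these is hour 47, so post-deploy verification runs hour 47 to 47 + 9 = hour 56.
All tasks are finished once the last one completes. Finish times: Unit testing at 7, Integration testing at 18, The security scan at 9, Canary rollout at 27, Load testing at 38, Production deploy at 47, Post-deploy verification at 56. The latest is hour 56.

56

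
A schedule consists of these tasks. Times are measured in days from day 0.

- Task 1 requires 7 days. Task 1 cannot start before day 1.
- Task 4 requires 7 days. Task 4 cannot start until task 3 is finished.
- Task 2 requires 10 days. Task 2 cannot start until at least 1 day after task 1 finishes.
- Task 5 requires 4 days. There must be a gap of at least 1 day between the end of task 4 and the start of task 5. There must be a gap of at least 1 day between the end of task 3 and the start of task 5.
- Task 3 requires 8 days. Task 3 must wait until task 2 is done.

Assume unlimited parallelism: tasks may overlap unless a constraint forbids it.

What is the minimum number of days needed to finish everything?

39

Task 1 waits on its own release at day 1, so it starts at day 1 and finishes at 1 + 7 = day 8.
Task 2 waits on task 1 (finishes day 8, plus 1-day gap → day 9), so it starts at day 9 and finishes at 9 + 10 = day 19.
After task 2 (finishes day 19), task 3 can start at day 19 and finishes at day 27.
After task 3 (finishes day 27), task 4 can start at day 27 and finishes at day 34.
Task 5 has to wait for task 4 (finishes day 34, plus 1-day gap → day 35); task 3 (finishes day 27, plus 1-day gap → day 28). The latest of these is day 35, so task 5 runs day 35 to 35 + 4 = day 39.
All tasks are finished once the last one completes. Finish times: Task 1 at 8, Task 2 at 19, Task 3 at 27, Task 4 at 34, Task 5 at 39. The latest is day 39.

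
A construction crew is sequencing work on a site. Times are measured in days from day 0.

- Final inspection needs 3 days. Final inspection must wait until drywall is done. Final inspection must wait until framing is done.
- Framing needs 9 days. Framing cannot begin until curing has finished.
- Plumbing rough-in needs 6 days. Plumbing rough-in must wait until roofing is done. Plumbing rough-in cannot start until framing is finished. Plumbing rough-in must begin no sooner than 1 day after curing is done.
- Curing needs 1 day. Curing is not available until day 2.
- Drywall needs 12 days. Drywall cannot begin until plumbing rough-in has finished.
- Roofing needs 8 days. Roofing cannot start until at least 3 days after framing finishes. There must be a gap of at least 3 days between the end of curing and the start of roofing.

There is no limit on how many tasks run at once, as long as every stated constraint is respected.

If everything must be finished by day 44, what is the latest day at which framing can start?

Nothing follows final inspection; the deadline of day 44 is its only limit. It must start by 44 − 3 = day 41.
Drywall must finish before final inspection (must start by day 41). With a 12-day duration, drywall must start by 41 − 12 = day 29.
Since drywall (must start by day 29) depends on it, plumbing rough-in must finish by day 29. Backing off its 6-day duration gives a latest start of day 23.
Roofing has to be done before plumbing rough-in (must start by day 23). That means finishing by day 23, i.e. starting by 23 − 8 = day 15.
Framing must finish in time for roofing (must start by day 15, minus 3-day gap → day 12); plumbing rough-in (must start by day 23); final inspection (must start by day 41). The tightest is day 12, so framing must start by 12 − 9 = day 3.

3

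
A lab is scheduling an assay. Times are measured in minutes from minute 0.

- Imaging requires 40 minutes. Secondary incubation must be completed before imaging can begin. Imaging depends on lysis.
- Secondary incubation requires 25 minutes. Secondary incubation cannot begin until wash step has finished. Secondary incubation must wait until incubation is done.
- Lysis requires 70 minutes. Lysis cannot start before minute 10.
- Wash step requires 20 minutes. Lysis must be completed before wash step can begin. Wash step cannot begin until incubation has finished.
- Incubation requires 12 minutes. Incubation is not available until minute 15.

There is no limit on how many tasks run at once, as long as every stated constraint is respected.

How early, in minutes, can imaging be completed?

165

Incubation waits on its own release at minute 15, so it starts at minute 15 and finishes at 15 + 12 = minute 27.
After its own release at minute 10, lysis can start at minute 10 and finishes at minute 80.
For wash step: lysis (finishes minute 80); incubation (finishes minute 27). Taking the maximum gives a start of minute 80, and it finishes at 80 + 20 = minute 100.
Secondary incubation needs all of wash step (finishes minute 100); incubation (finishes minute 27). That puts its earliest start at minute 100; it finishes at 100 + 25 = minute 125.
Imaging cannot start until secondary incubation (finishes minute 125); lysis (finishes minute 80). The controlling bound is minute 125, so imaging finishes at 125 + 40 = minute 165.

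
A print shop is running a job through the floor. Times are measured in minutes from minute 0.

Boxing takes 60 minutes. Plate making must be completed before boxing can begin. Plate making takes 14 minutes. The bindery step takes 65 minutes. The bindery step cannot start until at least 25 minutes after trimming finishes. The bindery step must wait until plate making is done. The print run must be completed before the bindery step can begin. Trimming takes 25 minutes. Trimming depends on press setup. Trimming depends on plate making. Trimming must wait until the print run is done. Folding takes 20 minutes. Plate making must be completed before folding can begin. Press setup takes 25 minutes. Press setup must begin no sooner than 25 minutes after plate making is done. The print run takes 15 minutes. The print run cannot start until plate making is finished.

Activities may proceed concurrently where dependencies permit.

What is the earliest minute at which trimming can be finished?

89

Plate making can start immediately at minute 0; it finishes at minute 14.
After plate making (finishes minute 14), the print run can start at minute 14 and finishes at minute 29.
After plate making (finishes minute 14, plus 25-minute gap → minute 39), press setup can start at minute 39 and finishes at minute 64.
Trimming needs all of press setup (finishes minute 64); plate making (finishes minute 14); the print run (finishes minute 29). That puts its earliest start at minute 64; it finishes at 64 + 25 = minute 89.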